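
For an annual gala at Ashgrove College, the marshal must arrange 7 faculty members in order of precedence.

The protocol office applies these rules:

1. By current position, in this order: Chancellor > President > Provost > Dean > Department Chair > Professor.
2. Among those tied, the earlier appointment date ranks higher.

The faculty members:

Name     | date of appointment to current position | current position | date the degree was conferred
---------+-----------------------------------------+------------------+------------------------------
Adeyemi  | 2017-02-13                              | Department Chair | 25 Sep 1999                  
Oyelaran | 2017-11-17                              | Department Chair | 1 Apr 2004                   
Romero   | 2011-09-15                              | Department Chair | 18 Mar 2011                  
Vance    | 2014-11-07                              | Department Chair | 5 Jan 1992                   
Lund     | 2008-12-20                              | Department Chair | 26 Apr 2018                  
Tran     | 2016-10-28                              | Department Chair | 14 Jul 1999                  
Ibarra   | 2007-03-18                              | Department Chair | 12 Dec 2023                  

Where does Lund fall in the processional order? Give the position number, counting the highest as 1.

By current position: Ibarra, Lund, Romero, Vance, Tran, Adeyemi and Oyelaran (Department Chair).
Among Ibarra, Lund, Romero, Vance, Tran, Adeyemi and Oyelaran, by date of appointment to current position (earlier first): Ibarra (2007-03-18) before Lund (2008-12-20) before Romero (2011-09-15) before Vance (2014-11-07) before Tran (2016-10-28) before Adeyemi (2017-02-13) before Oyelaran (2017-11-17).
Order: Ibarra, Lund, Romero, Vance, Tran, Adeyemi, Oyelaran. So position 2.

2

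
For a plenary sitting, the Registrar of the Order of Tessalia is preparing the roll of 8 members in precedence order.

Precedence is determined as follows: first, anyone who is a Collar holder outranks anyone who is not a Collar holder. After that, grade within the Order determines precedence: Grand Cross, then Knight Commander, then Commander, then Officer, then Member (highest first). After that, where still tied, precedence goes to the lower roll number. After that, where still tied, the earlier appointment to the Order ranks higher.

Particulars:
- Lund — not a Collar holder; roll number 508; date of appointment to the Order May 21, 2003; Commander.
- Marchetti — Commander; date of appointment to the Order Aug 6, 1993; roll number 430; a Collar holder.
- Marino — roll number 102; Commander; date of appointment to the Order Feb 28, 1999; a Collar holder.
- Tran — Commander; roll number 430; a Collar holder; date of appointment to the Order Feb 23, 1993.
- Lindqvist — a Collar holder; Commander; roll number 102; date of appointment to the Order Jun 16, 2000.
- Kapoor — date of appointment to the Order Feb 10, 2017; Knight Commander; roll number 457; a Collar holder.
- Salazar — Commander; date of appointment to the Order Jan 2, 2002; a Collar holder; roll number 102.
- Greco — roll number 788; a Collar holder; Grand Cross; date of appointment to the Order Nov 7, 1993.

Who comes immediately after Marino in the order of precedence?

Lindqvist

By the first rule: Greco, Kapoor, Marino, Lindqvist, Salazar, Tran and Marchetti (each a Collar holder); then Lund (not a Collar holder).
Among Greco, Kapoor, Marino, Lindqvist, Salazar, Tran and Marchetti, by grade within the Order: Greco (Grand Cross) before Kapoor (Knight Commander) before Marino, Lindqvist, Salazar, Tran and Marchetti (Commander).
Among Marino, Lindqvist, Salazar, Tran and Marchetti, by roll number (lower first): Marino, Lindqvist and Salazar (102) before Tran and Marchetti (430).
Among Marino, Lindqvist and Salazar, by date of appointment to the Order (earlier first): Marino (Feb 28, 1999) before Lindqvist (Jun 16, 2000) before Salazar (Jan 2, 2002).
Among Tran and Marchetti, by date of appointment to the Order (earlier first): Tran (Feb 23, 1993) before Marchetti (Aug 6, 1993).
Order: Greco, Kapoor, Marino, Lindqvist, Salazar, Tran, Marchetti, Lund.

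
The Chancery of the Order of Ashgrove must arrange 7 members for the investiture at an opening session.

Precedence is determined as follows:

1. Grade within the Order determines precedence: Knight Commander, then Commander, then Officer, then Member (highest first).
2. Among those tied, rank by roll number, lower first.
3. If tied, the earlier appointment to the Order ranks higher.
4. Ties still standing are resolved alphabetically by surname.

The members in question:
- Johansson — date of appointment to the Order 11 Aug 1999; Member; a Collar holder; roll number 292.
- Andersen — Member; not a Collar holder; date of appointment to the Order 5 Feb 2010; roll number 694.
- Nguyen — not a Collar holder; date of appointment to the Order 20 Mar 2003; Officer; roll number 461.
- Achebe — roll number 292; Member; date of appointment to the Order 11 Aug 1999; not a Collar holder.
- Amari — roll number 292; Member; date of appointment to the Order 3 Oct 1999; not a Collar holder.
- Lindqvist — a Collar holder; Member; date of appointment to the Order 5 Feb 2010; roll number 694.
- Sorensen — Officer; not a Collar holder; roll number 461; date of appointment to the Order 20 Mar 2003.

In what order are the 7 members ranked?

Nguyen, Sorensen, Achebe, Johansson, Amari, Andersen, Lindqvist

By grade within the Order: Nguyen and Sorensen (Officer); then Achebe, Johansson, Amari, Andersen and Lindqvist (Member).
Nguyen and Sorensen both have roll number 461, so the next rule applies.
Nguyen and Sorensen both have date of appointment to the Order 20 Mar 2003, so the next rule applies.
Among Nguyen and Sorensen, alphabetically by surname: Nguyen before Sorensen.
Among Achebe, Johansson, Amari, Andersen and Lindqvist, by roll number (lower first): Achebe, Johansson and Amari (292) before Andersen and Lindqvist (694).
Among Achebe, Johansson and Amari, by date of appointment to the Order (earlier first): Achebe and Johansson (11 Aug 1999) before Amari (3 Oct 1999).
Among Achebe and Johansson, alphabetically by surname: Achebe before Johansson.
Andersen and Lindqvist both have date of appointment to the Order 5 Feb 2010, so the next rule applies.
Among Andersen and Lindqvist, alphabetically by surname: Andersen before Lindqvist.
Full order: Nguyen, Sorensen, Achebe, Johansson, Amari, Andersen, Lindqvist.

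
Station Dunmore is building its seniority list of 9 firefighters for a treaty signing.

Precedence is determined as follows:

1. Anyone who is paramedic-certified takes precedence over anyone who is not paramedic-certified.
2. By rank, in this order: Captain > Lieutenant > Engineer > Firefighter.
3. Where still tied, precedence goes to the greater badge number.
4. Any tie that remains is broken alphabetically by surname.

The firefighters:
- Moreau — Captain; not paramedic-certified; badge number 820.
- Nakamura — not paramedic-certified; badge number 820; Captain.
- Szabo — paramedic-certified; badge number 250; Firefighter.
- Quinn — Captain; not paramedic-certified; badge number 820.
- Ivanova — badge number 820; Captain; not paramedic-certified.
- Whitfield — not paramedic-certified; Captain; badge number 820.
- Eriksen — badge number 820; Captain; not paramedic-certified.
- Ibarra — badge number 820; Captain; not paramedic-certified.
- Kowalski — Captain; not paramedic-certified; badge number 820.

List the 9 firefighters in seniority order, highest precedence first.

Szabo, Eriksen, Ibarra, Ivanova, Kowalski, Moreau, Nakamura, Quinn, Whitfield

By the first rule: Szabo (paramedic-certified); then Eriksen, Ibarra, Ivanova, Kowalski, Moreau, Nakamura, Quinn and Whitfield (each not paramedic-certified).
Eriksen, Ibarra, Ivanova, Kowalski, Moreau, Nakamura, Quinn and Whitfield are each Captain, so the next rule applies.
Eriksen, Ibarra, Ivanova, Kowalski, Moreau, Nakamura, Quinn and Whitfield all have badge number 820, so the next rule applies.
Among Eriksen, Ibarra, Ivanova, Kowalski, Moreau, Nakamura, Quinn and Whitfield, alphabetically by surname: Eriksen before Ibarra before Ivanova before Kowalski before Moreau before Nakamura before Quinn before Whitfield.
Full order: Szabo, Eriksen, Ibarra, Ivanova, Kowalski, Moreau, Nakamura, Quinn, Whitfield.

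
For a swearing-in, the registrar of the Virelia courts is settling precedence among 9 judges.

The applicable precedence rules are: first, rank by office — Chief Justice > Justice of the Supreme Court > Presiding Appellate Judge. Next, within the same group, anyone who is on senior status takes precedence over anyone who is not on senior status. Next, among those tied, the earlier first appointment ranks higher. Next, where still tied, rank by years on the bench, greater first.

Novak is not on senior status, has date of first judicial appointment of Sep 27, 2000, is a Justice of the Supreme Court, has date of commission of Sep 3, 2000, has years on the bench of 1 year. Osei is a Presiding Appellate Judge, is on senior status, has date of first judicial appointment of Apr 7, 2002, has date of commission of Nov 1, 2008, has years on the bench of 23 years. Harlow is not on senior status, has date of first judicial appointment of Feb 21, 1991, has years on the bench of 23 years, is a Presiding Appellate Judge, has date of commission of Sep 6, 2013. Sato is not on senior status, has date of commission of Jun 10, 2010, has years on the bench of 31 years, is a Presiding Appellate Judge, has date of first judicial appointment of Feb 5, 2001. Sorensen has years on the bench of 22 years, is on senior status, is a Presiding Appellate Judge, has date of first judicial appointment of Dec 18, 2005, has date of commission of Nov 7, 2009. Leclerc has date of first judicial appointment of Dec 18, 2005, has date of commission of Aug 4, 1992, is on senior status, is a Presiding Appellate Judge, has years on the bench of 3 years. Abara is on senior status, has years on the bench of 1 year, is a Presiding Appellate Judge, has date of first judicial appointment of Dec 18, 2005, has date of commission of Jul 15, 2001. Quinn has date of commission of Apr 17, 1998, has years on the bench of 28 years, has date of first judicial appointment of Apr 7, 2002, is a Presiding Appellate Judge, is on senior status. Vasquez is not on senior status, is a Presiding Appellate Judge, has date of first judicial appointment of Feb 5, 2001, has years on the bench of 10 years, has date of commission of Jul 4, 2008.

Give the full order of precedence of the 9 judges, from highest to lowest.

Novak, Quinn, Osei, Sorensen, Leclerc, Abara, Harlow, Sato, Vasquez

By office: Novak (Justice of the Supreme Court); then Quinn, Osei, Sorensen, Leclerc, Abara, Harlow, Sato and Vasquez (Presiding Appellate Judge).
Among Quinn, Osei, Sorensen, Leclerc, Abara, Harlow, Sato and Vasquez, on senior status before not on senior status: Quinn, Osei, Sorensen, Leclerc and Abara (on senior status) before Harlow, Sato and Vasquez (not on senior status).
Among Quinn, Osei, Sorensen, Leclerc and Abara, by date of first judicial appointment (earlier first): Quinn and Osei (Apr 7, 2002) before Sorensen, Leclerc and Abara (Dec 18, 2005).
Among Quinn and Osei, by years on the bench (higher first): Quinn (28 years) before Osei (23 years).
Among Sorensen, Leclerc and Abara, by years on the bench (higher first): Sorensen (22 years) before Leclerc (3 years) before Abara (1 year).
Among Harlow, Sato and Vasquez, by date of first judicial appointment (earlier first): Harlow (Feb 21, 1991) before Sato and Vasquez (Feb 5, 2001).
Among Sato and Vasquez, by years on the bench (higher first): Sato (31 years) before Vasquez (10 years).
Full order: Novak, Quinn, Osei, Sorensen, Leclerc, Abara, Harlow, Sato, Vasquez.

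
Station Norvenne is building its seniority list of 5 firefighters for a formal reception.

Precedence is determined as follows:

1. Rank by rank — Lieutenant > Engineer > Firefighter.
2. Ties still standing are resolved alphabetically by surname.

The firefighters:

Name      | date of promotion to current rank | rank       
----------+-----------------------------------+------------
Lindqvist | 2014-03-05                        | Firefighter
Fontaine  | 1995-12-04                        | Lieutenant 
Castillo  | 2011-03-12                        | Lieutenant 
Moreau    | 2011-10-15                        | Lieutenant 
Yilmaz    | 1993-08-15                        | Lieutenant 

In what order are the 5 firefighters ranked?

Castillo, Fontaine, Moreau, Yilmaz, Lindqvist

By rank: Castillo, Fontaine, Moreau and Yilmaz (Lieutenant); then Lindqvist (Firefighter).
Among Castillo, Fontaine, Moreau and Yilmaz, alphabetically by surname: Castillo before Fontaine before Moreau before Yilmaz.
Full order: Castillo, Fontaine, Moreau, Yilmaz, Lindqvist.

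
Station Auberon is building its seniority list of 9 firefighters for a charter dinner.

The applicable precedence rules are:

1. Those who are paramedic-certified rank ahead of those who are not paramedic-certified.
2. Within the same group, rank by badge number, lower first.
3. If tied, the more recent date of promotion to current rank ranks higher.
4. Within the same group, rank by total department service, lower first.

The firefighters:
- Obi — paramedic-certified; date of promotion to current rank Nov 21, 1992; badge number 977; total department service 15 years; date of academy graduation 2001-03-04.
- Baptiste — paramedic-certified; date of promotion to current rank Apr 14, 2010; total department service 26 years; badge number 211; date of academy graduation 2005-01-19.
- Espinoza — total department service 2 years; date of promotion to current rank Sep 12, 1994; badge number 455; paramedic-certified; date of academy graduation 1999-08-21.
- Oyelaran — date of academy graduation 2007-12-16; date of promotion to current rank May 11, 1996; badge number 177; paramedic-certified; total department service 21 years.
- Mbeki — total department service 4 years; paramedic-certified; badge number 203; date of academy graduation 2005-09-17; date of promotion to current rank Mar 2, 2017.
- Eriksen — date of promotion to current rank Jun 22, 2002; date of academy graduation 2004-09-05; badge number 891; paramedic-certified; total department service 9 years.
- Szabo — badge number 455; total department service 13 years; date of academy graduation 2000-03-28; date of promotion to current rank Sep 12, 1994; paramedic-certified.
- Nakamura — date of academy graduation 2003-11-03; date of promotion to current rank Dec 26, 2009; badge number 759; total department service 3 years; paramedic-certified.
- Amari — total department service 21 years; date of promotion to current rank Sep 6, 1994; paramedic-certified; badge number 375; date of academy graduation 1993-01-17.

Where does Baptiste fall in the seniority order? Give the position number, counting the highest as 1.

3

By the first rule: Oyelaran, Mbeki, Baptiste, Amari, Espinoza, Szabo, Nakamura, Eriksen and Obi (each paramedic-certified).
Among Oyelaran, Mbeki, Baptiste, Amari, Espinoza, Szabo, Nakamura, Eriksen and Obi, by badge number (lower first): Oyelaran (177) before Mbeki (203) before Baptiste (211) before Amari (375) before Espinoza and Szabo (455) before Nakamura (759) before Eriksen (891) before Obi (977).
Espinoza and Szabo both have date of promotion to current rank Sep 12, 1994, so the next rule applies.
Among Espinoza and Szabo, by total department service (lower first): Espinoza (2 years) before Szabo (13 years).
Order: Oyelaran, Mbeki, Baptiste, Amari, Espinoza, Szabo, Nakamura, Eriksen, Obi. So position 3.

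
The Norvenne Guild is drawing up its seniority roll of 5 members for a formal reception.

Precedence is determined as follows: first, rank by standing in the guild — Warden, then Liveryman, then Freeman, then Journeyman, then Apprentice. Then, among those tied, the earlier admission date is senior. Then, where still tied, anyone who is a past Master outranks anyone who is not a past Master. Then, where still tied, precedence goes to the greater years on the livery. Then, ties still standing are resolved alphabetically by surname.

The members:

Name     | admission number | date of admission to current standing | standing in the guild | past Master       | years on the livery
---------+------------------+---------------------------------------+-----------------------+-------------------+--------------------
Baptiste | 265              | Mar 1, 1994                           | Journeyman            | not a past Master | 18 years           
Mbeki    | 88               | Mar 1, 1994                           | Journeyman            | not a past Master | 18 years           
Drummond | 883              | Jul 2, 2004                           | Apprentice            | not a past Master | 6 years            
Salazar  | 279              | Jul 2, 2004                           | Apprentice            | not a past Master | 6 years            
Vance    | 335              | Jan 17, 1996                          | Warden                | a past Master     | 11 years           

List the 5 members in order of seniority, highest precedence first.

By standing in the guild: Vance (Warden); then Baptiste and Mbeki (Journeyman); then Drummond and Salazar (Apprentice).
Baptiste and Mbeki both have date of admission to current standing Mar 1, 1994, so the next rule applies.
Baptiste and Mbeki are each not a past Master, so the next rule applies.
Baptiste and Mbeki both have years on the livery 18 years, so the next rule applies.
Among Baptiste and Mbeki, alphabetically by surname: Baptiste before Mbeki.
Drummond and Salazar both have date of admission to current standing Jul 2, 2004, so the next rule applies.
Drummond and Salazar are each not a past Master, so the next rule applies.
Drummond and Salazar both have years on the livery 6 years, so the next rule applies.
Among Drummond and Salazar, alphabetically by surname: Drummond before Salazar.
Full order: Vance, Baptiste, Mbeki, Drummond, Salazar.

Vance, Baptiste, Mbeki, Drummond, Salazar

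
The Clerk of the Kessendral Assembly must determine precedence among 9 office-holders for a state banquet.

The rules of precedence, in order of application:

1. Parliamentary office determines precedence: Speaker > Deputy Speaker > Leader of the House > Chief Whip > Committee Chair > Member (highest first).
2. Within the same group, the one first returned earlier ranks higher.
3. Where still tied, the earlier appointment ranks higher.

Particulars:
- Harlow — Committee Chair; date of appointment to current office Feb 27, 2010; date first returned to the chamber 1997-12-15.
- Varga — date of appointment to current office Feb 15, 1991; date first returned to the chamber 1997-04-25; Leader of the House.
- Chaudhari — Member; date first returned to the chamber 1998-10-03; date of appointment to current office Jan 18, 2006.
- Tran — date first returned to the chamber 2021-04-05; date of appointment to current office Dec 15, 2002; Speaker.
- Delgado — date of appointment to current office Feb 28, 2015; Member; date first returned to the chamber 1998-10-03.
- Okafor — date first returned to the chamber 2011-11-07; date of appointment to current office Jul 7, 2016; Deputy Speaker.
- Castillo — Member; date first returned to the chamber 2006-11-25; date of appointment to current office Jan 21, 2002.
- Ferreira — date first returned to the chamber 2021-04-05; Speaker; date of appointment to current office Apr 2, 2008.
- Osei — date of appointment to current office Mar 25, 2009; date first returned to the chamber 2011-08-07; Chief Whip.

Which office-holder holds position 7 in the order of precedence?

Chaudhari

By parliamentary office: Tran and Ferreira (Speaker); then Okafor (Deputy Speaker); then Varga (Leader of the House); then Osei (Chief Whip); then Harlow (Committee Chair); then Chaudhari, Delgado and Castillo (Member).
Tran and Ferreira both have date first returned to the chamber 2021-04-05, so the next rule applies.
Among Tran and Ferreira, by date of appointment to current office (earlier first): Tran (Dec 15, 2002) before Ferreira (Apr 2, 2008).
Among Chaudhari, Delgado and Castillo, by date first returned to the chamber (earlier first): Chaudhari and Delgado (1998-10-03) before Castillo (2006-11-25).
Among Chaudhari and Delgado, by date of appointment to current office (earlier first): Chaudhari (Jan 18, 2006) before Delgado (Feb 28, 2015).
Order: Tran, Ferreira, Okafor, Varga, Osei, Harlow, Chaudhari, Delgado, Castillo.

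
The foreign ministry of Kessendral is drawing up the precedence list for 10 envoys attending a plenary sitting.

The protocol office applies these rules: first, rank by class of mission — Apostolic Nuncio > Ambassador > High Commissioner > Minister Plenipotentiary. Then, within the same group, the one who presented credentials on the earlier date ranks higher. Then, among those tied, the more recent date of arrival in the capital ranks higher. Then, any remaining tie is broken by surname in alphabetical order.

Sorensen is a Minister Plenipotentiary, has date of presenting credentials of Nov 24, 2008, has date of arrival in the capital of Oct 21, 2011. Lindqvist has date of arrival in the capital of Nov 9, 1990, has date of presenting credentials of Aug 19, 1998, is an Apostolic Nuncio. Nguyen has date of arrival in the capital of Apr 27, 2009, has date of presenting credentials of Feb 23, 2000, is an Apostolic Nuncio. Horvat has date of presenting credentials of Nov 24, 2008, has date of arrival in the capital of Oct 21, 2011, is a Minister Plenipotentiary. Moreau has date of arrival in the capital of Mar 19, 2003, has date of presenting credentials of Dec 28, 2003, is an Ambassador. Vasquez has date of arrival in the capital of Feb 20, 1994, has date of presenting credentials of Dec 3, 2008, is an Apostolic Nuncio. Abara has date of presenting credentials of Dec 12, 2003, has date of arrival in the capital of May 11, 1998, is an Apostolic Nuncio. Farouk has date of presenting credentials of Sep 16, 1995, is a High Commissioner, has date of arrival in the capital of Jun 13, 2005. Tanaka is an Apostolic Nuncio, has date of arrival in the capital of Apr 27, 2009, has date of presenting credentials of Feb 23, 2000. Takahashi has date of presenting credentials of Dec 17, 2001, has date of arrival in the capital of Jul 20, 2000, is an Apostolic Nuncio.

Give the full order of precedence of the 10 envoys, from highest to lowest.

By class of mission: Lindqvist, Nguyen, Tanaka, Takahashi, Abara and Vasquez (Apostolic Nuncio); then Moreau (Ambassador); then Farouk (High Commissioner); then Horvat and Sorensen (Minister Plenipotentiary).
Among Lindqvist, Nguyen, Tanaka, Takahashi, Abara and Vasquez, by date of presenting credentials (earlier first): Lindqvist (Aug 19, 1998) before Nguyen and Tanaka (Feb 23, 2000) before Takahashi (Dec 17, 2001) before Abara (Dec 12, 2003) before Vasquez (Dec 3, 2008).
Nguyen and Tanaka both have date of arrival in the capital Apr 27, 2009, so the next rule applies.
Among Nguyen and Tanaka, alphabetically by surname: Nguyen before Tanaka.
Horvat and Sorensen both have date of presenting credentials Nov 24, 2008, so the next rule applies.
Horvat and Sorensen both have date of arrival in the capital Oct 21, 2011, so the next rule applies.
Among Horvat and Sorensen, alphabetically by surname: Horvat before Sorensen.
Full order: Lindqvist, Nguyen, Tanaka, Takahashi, Abara, Vasquez, Moreau, Farouk, Horvat, Sorensen.

Lindqvist, Nguyen, Tanaka, Takahashi, Abara, Vasquez, Moreau, Farouk, Horvat, Sorensen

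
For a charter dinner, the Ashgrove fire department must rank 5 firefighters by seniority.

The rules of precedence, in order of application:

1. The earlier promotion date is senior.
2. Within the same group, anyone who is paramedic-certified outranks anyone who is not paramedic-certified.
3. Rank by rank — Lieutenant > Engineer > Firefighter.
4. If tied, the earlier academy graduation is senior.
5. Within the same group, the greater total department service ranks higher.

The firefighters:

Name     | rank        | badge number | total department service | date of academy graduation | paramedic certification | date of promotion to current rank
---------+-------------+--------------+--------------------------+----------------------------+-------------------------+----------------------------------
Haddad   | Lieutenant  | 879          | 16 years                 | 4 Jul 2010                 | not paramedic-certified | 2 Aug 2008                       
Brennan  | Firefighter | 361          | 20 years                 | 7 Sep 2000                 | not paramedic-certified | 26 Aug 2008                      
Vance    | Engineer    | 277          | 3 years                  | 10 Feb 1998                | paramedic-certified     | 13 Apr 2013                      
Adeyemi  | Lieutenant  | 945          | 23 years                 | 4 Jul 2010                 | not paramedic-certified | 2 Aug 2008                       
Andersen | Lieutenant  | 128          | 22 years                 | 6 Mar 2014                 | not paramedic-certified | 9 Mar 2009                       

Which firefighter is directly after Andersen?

Vance

By date of promotion to current rank (earlier first): Adeyemi and Haddad (both 2 Aug 2008); then Brennan (26 Aug 2008); then Andersen (9 Mar 2009); then Vance (13 Apr 2013).
Adeyemi and Haddad are each not paramedic-certified, so the next rule applies.
Adeyemi and Haddad are each Lieutenant, so the next rule applies.
Adeyemi and Haddad both have date of academy graduation 4 Jul 2010, so the next rule applies.
Among Adeyemi and Haddad, by total department service (higher first): Adeyemi (23 years) before Haddad (16 years).
Order: Adeyemi, Haddad, Brennan, Andersen, Vance.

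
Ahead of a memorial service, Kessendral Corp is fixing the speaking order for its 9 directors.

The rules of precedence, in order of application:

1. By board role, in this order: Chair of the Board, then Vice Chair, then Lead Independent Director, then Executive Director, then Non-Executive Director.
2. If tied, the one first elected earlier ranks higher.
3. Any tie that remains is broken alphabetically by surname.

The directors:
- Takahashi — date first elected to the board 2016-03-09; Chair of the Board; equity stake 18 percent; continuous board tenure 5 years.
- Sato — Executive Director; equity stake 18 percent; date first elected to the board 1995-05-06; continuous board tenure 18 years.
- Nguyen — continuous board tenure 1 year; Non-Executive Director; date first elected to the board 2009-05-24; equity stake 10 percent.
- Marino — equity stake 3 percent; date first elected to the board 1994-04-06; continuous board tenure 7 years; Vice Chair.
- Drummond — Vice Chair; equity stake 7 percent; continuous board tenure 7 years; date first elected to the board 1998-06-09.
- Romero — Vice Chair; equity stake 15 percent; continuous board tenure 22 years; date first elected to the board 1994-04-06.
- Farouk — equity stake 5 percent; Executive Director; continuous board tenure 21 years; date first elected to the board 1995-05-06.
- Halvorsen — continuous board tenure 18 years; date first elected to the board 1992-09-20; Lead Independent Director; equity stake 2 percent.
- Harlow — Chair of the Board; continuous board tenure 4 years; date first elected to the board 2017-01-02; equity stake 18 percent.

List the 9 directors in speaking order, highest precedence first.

Takahashi, Harlow, Marino, Romero, Drummond, Halvorsen, Farouk, Sato, Nguyen

By board role: Takahashi and Harlow (Chair of the Board); then Marino, Romero and Drummond (Vice Chair); then Halvorsen (Lead Independent Director); then Farouk and Sato (Executive Director); then Nguyen (Non-Executive Director).
Among Takahashi and Harlow, by date first elected to the board (earlier first): Takahashi (2016-03-09) before Harlow (2017-01-02).
Among Marino, Romero and Drummond, by date first elected to the board (earlier first): Marino and Romero (1994-04-06) before Drummond (1998-06-09).
Among Marino and Romero, alphabetically by surname: Marino before Romero.
Farouk and Sato both have date first elected to the board 1995-05-06, so the next rule applies.
Among Farouk and Sato, alphabetically by surname: Farouk before Sato.
Full order: Takahashi, Harlow, Marino, Romero, Drummond, Halvorsen, Farouk, Sato, Nguyen.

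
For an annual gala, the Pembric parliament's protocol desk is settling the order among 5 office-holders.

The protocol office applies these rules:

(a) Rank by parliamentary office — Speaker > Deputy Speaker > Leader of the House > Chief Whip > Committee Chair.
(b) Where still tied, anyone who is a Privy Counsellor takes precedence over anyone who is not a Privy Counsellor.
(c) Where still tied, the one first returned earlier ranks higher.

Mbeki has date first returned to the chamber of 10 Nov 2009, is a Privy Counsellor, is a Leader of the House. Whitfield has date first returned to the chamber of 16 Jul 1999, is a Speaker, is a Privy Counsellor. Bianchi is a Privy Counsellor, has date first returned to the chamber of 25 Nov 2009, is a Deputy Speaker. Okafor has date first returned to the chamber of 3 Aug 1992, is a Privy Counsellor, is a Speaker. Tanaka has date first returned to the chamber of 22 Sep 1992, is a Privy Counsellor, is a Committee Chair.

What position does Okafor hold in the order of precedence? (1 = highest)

By parliamentary office: Okafor and Whitfield (Speaker); then Bianchi (Deputy Speaker); then Mbeki (Leader of the House); then Tanaka (Committee Chair).
Okafor and Whitfield are each a Privy Counsellor, so the next rule applies.
Among Okafor and Whitfield, by date first returned to the chamber (earlier first): Okafor (3 Aug 1992) before Whitfield (16 Jul 1999).
Order: Okafor, Whitfield, Bianchi, Mbeki, Tanaka. So position 1.

1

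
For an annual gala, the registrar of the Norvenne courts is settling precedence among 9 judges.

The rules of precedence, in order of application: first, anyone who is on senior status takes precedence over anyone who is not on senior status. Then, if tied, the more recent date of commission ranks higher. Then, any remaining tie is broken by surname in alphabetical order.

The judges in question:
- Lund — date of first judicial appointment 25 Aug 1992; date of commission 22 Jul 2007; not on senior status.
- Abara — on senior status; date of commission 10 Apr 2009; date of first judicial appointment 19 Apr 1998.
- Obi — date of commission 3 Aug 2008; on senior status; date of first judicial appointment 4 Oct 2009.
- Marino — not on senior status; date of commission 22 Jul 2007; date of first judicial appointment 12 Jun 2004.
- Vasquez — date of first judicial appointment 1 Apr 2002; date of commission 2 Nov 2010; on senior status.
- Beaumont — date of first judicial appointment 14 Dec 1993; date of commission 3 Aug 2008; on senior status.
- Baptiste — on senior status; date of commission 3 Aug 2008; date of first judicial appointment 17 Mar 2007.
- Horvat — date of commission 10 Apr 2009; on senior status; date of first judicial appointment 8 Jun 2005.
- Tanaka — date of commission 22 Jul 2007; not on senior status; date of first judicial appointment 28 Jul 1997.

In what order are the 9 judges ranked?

By the first rule: Vasquez, Abara, Horvat, Baptiste, Beaumont and Obi (each on senior status); then Lund, Marino and Tanaka (each not on senior status).
Among Vasquez, Abara, Horvat, Baptiste, Beaumont and Obi, by date of commission (later first): Vasquez (2 Nov 2010) before Abara and Horvat (10 Apr 2009) before Baptiste, Beaumont and Obi (3 Aug 2008).
Among Abara and Horvat, alphabetically by surname: Abara before Horvat.
Among Baptiste, Beaumont and Obi, alphabetically by surname: Baptiste before Beaumont before Obi.
Lund, Marino and Tanaka all have date of commission 22 Jul 2007, so the next rule applies.
Among Lund, Marino and Tanaka, alphabetically by surname: Lund before Marino before Tanaka.
Full order: Vasquez, Abara, Horvat, Baptiste, Beaumont, Obi, Lund, Marino, Tanaka.

Vasquez, Abara, Horvat, Baptiste, Beaumont, Obi, Lund, Marino, Tanaka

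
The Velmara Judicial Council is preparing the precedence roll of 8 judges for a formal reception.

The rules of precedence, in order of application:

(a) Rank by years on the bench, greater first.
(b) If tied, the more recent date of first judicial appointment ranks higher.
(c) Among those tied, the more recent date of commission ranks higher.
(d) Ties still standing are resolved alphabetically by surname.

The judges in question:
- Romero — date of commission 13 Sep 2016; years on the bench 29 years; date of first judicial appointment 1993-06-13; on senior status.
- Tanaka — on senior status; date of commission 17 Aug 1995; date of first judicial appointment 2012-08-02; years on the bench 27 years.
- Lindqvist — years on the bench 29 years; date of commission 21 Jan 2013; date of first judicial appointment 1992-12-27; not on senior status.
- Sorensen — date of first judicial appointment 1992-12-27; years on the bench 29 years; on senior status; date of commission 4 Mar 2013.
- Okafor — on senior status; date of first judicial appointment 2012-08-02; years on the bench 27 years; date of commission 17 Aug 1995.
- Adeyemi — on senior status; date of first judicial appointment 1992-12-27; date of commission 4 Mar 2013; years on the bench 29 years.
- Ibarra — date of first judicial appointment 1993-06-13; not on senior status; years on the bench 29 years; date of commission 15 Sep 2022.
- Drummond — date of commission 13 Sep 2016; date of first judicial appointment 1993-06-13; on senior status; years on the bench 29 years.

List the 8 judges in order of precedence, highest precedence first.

Ibarra, Drummond, Romero, Adeyemi, Sorensen, Lindqvist, Okafor, Tanaka

By years on the bench (higher first): Ibarra, Drummond, Romero, Adeyemi, Sorensen and Lindqvist (each 29 years); then Okafor and Tanaka (both 27 years).
Among Ibarra, Drummond, Romero, Adeyemi, Sorensen and Lindqvist, by date of first judicial appointment (later first): Ibarra, Drummond and Romero (1993-06-13) before Adeyemi, Sorensen and Lindqvist (1992-12-27).
Among Ibarra, Drummond and Romero, by date of commission (later first): Ibarra (15 Sep 2022) before Drummond and Romero (13 Sep 2016).
Among Drummond and Romero, alphabetically by surname: Drummond before Romero.
Among Adeyemi, Sorensen and Lindqvist, by date of commission (later first): Adeyemi and Sorensen (4 Mar 2013) before Lindqvist (21 Jan 2013).
Among Adeyemi and Sorensen, alphabetically by surname: Adeyemi before Sorensen.
Okafor and Tanaka both have date of first judicial appointment 2012-08-02, so the next rule applies.
Okafor and Tanaka both have date of commission 17 Aug 1995, so the next rule applies.
Among Okafor and Tanaka, alphabetically by surname: Okafor before Tanaka.
Full order: Ibarra, Drummond, Romero, Adeyemi, Sorensen, Lindqvist, Okafor, Tanaka.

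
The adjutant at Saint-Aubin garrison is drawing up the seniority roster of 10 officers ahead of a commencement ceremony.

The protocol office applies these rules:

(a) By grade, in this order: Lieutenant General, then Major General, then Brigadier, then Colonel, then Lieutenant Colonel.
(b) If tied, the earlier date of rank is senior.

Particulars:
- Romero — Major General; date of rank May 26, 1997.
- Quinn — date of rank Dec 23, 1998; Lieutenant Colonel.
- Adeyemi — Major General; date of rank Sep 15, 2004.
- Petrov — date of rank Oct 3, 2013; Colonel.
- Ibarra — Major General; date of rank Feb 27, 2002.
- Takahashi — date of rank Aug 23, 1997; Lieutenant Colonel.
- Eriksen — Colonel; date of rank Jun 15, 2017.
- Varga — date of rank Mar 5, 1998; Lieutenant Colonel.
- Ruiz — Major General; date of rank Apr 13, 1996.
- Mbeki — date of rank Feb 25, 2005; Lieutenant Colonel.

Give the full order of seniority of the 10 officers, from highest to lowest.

By grade: Ruiz, Romero, Ibarra and Adeyemi (Major General); then Petrov and Eriksen (Colonel); then Takahashi, Varga, Quinn and Mbeki (Lieutenant Colonel).
Among Ruiz, Romero, Ibarra and Adeyemi, by date of rank (earlier first): Ruiz (Apr 13, 1996) before Romero (May 26, 1997) before Ibarra (Feb 27, 2002) before Adeyemi (Sep 15, 2004).
Among Petrov and Eriksen, by date of rank (earlier first): Petrov (Oct 3, 2013) before Eriksen (Jun 15, 2017).
Among Takahashi, Varga, Quinn and Mbeki, by date of rank (earlier first): Takahashi (Aug 23, 1997) before Varga (Mar 5, 1998) before Quinn (Dec 23, 1998) before Mbeki (Feb 25, 2005).
Full order: Ruiz, Romero, Ibarra, Adeyemi, Petrov, Eriksen, Takahashi, Varga, Quinn, Mbeki.

Ruiz, Romero, Ibarra, Adeyemi, Petrov, Eriksen, Takahashi, Varga, Quinn, Mbeki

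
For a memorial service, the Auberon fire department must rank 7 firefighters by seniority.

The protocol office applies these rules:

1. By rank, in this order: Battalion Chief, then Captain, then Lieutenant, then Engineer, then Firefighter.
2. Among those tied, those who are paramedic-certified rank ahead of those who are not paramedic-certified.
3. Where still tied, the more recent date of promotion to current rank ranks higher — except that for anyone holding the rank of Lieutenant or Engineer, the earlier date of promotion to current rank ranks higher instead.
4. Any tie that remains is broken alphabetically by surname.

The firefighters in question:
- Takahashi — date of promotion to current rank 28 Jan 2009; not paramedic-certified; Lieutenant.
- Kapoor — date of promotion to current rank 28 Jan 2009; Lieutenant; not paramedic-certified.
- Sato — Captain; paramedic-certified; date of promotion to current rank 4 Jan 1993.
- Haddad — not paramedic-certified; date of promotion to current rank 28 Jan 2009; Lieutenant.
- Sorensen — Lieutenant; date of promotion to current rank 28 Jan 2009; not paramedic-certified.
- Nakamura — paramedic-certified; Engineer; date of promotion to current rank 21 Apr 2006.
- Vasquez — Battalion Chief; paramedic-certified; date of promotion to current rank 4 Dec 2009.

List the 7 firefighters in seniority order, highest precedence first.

Vasquez, Sato, Haddad, Kapoor, Sorensen, Takahashi, Nakamura

By rank: Vasquez (Battalion Chief); then Sato (Captain); then Haddad, Kapoor, Sorensen and Takahashi (Lieutenant); then Nakamura (Engineer).
Haddad, Kapoor, Sorensen and Takahashi are each not paramedic-certified, so the next rule applies.
Haddad, Kapoor, Sorensen and Takahashi all have date of promotion to current rank 28 Jan 2009, so the next rule applies.
Among Haddad, Kapoor, Sorensen and Takahashi, alphabetically by surname: Haddad before Kapoor before Sorensen before Takahashi.
Full order: Vasquez, Sato, Haddad, Kapoor, Sorensen, Takahashi, Nakamura.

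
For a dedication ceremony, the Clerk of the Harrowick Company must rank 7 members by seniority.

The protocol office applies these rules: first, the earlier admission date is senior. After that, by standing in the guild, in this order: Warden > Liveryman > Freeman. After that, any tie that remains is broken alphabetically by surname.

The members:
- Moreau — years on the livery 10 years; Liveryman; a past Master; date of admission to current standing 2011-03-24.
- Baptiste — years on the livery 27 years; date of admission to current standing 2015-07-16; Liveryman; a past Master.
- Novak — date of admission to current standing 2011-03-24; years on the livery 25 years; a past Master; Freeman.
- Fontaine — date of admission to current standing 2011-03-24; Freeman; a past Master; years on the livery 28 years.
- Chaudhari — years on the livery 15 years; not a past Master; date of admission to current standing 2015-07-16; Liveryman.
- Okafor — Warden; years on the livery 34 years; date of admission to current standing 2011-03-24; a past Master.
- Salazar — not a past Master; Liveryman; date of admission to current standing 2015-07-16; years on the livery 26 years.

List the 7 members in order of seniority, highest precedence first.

By date of admission to current standing (earlier first): Okafor, Moreau, Fontaine and Novak (each 2011-03-24); then Baptiste, Chaudhari and Salazar (each 2015-07-16).
Among Okafor, Moreau, Fontaine and Novak, by standing in the guild: Okafor (Warden) before Moreau (Liveryman) before Fontaine and Novak (Freeman).
Among Fontaine and Novak, alphabetically by surname: Fontaine before Novak.
Baptiste, Chaudhari and Salazar are each Liveryman, so the next rule applies.
Among Baptiste, Chaudhari and Salazar, alphabetically by surname: Baptiste before Chaudhari before Salazar.
Full order: Okafor, Moreau, Fontaine, Novak, Baptiste, Chaudhari, Salazar.

Okafor, Moreau, Fontaine, Novak, Baptiste, Chaudhari, Salazar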